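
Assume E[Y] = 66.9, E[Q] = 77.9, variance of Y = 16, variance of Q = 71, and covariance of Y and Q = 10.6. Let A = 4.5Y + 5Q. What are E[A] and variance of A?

E[A] = 4.5·E[Y] + 5·E[Q] = 4.5·66.9 + 5·77.9 = 690.55.
variance of A = a²·variance of Y + b²·variance of Q + 2ab·covariance of Y and Q with a = 4.5, b = 5.
= 4.5²·16 + 5²·71 + 2·4.5·5·10.6
= 324 + 1775 + 477 = 2576.

E[A] = 690.55, variance of A = 2576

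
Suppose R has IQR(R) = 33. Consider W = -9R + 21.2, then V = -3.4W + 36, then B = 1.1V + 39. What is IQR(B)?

IQR(W) = |-9|·33 = 297.
IQR(V) = |-3.4|·297 = 1009.8.
IQR(B) = |1.1|·1009.8 = 1110.78.

IQR(B) = 1110.78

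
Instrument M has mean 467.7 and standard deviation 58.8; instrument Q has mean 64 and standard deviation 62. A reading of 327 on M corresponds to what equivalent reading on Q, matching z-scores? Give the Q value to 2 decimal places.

Q = -84.36

z = (327 − 467.7)/58.8 ≈ -2.3929.
Q = 64 + z·62 = 64 + (327 − 467.7)·62/58.8 ≈ -84.36.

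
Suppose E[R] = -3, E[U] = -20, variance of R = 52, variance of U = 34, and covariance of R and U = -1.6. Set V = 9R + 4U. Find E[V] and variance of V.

E[V] = -107, variance of V = 4640.8

E[V] = 9·E[R] + 4·E[U] = 9·(-3) + 4·(-20) = -107.
variance of V = a²·variance of R + b²·variance of U + 2ab·covariance of R and U with a = 9, b = 4.
= 9²·52 + 4²·34 + 2·9·4·(-1.6)
= 4212 + 544 + (-115.2) = 4640.8.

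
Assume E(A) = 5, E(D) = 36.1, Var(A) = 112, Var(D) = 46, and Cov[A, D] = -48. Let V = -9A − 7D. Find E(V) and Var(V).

E(V) = -297.7, Var(V) = 5278

E(V) = (-9)·E(A) + (-7)·E(D) = (-9)·5 + (-7)·36.1 = -297.7.
Var(V) = a²·Var(A) + b²·Var(D) + 2ab·Cov[A, D] with a = -9, b = -7.
= (-9)²·112 + (-7)²·46 + 2·(-9)·(-7)·(-48)
= 9072 + 2254 + (-6048) = 5278.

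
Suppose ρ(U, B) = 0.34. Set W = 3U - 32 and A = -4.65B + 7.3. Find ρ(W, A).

Linear rescalings preserve |correlation|; the slopes 3 and -4.65 have opposite signs, so the correlation flips sign: ρ(W, A) = −ρ(U, B) = -0.34.

ρ(W, A) = -0.34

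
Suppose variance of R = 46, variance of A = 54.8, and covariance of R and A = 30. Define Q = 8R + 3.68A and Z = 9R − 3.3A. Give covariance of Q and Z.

By bilinearity, covariance of Q and Z = ac·variance of R + bd·variance of A + (ad+bc)·covariance of R and A, with a=8, b=3.68, c=9, d=-3.3.
ac·variance of R = 8·9·46 = 3312
bd·variance of A = 3.68·(-3.3)·54.8 = -665.4912
(ad+bc)·covariance of R and A = (6.72)·30 = 201.6
covariance of Q and Z = 3312 + (-665.4912) + 201.6 = 2848.1088.

covariance of Q and Z = 2848.1088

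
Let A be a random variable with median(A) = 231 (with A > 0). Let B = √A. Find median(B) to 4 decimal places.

√A is monotone on this domain, so median(B) = √(231) ≈ 15.1987.

median(B) = 15.1987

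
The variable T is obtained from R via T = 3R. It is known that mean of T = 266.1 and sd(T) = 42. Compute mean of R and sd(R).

From T = 3R: mean of T = a·mean of R + b, so mean of R = (mean of T − b)/a = (266.1 − 0)/3 = 88.7.
sd(T) = |a|·sd(R), so sd(R) = 42/|3| = 14.

mean of R = 88.7, sd(R) = 14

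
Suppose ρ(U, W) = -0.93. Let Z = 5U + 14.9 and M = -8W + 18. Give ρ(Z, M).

ρ(Z, M) = 0.93

Linear rescalings preserve |correlation|; the slopes 5 and -8 have opposite signs, so the correlation flips sign: ρ(Z, M) = −ρ(U, W) = 0.93.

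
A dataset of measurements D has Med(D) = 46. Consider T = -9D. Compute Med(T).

Med(T) = -414

A linear map preserves order up to sign, so Med(T) = a·Med(D) + b = (-9)·46 = -414.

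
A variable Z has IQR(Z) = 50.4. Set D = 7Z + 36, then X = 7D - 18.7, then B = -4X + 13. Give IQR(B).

IQR(B) = 9878.4

IQR(D) = |7|·50.4 = 352.8.
IQR(X) = |7|·352.8 = 2469.6.
IQR(B) = |-4|·2469.6 = 9878.4.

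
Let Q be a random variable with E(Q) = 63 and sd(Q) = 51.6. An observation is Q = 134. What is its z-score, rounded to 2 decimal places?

z = (Q − E(Q)) / sd(Q) = (134 − 63) / 51.6 ≈ 1.38.

z = 1.38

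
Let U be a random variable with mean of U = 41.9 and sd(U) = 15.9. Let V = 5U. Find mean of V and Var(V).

mean of V = 209.5, Var(V) = 6320.25

V = 5U is linear with a = 5, b = 0.
mean of V = a·mean of U + b = 5·41.9 = 209.5.
Var(U) = 15.9² = 252.81.
Var(V) = a²·Var(U) = 5²·252.81 = 6320.25.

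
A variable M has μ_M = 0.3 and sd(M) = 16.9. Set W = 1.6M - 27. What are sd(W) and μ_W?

sd(W) = 27.04, μ_W = -26.52

W = 1.6M - 27 is linear with a = 1.6, b = -27.
sd(W) = |a|·sd(M) = |1.6|·16.9 = 27.04.
μ_W = a·μ_M + b = 1.6·0.3 + (-27) = -26.52.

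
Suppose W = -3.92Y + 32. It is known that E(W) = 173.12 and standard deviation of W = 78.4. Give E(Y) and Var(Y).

E(Y) = -36, Var(Y) = 400

From W = -3.92Y + 32: E(W) = a·E(Y) + b, so E(Y) = (E(W) − b)/a = (173.12 − 32)/(-3.92) = -36.
Var(W) = 78.4² = 6146.56.
Var(W) = a²·Var(Y), so Var(Y) = 6146.56/(-3.92)² = 400.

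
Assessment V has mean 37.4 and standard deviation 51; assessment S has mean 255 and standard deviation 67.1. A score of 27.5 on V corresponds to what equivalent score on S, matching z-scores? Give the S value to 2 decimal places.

z = (27.5 − 37.4)/51 ≈ -0.1941.
S = 255 + z·67.1 = 255 + (27.5 − 37.4)·67.1/51 ≈ 241.97.

S = 241.97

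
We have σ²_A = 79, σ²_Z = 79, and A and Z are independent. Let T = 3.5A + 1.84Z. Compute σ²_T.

σ²_T = 1235.2124

σ²_T = a²·σ²_A + b²·σ²_Z + 2ab·Cov(A, Z) with a = 3.5, b = 1.84.
Independence gives Cov(A, Z) = 0.
= 3.5²·79 + 1.84²·79 + 2·3.5·1.84·0
= 967.75 + 267.4624 + 0 = 1235.2124.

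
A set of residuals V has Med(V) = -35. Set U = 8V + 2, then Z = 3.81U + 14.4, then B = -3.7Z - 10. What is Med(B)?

Med(B) = 3855.686

Med(U) = 8·(-35) + 2 = -278.
Med(Z) = 3.81·(-278) + 14.4 = -1044.78.
Med(B) = (-3.7)·(-1044.78) + (-10) = 3855.686.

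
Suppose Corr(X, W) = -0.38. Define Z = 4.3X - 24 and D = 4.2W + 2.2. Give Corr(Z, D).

Linear rescalings preserve correlation up to sign; here the slopes 4.3 and 4.2 have the same sign, so Corr(Z, D) = Corr(X, W) = -0.38.

Corr(Z, D) = -0.38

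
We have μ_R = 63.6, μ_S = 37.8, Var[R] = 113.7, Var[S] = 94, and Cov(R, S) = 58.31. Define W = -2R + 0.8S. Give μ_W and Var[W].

μ_W = -96.96, Var[W] = 328.368

μ_W = (-2)·μ_R + 0.8·μ_S = (-2)·63.6 + 0.8·37.8 = -96.96.
Var[W] = a²·Var[R] + b²·Var[S] + 2ab·Cov(R, S) with a = -2, b = 0.8.
= (-2)²·113.7 + 0.8²·94 + 2·(-2)·0.8·58.31
= 454.8 + 60.16 + (-186.592) = 328.368.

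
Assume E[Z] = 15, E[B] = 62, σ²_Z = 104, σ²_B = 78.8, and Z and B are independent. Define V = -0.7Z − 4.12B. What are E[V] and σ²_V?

E[V] = -265.94, σ²_V = 1388.54272

E[V] = (-0.7)·E[Z] + (-4.12)·E[B] = (-0.7)·15 + (-4.12)·62 = -265.94.
σ²_V = a²·σ²_Z + b²·σ²_B + 2ab·covariance of Z and B with a = -0.7, b = -4.12.
Independence gives covariance of Z and B = 0.
= (-0.7)²·104 + (-4.12)²·78.8 + 2·(-0.7)·(-4.12)·0
= 50.96 + 1337.58272 + 0 = 1388.54272.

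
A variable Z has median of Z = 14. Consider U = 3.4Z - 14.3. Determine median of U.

median of U = 33.3

A linear map preserves order up to sign, so median of U = a·median of Z + b = 3.4·14 + (-14.3) = 33.3.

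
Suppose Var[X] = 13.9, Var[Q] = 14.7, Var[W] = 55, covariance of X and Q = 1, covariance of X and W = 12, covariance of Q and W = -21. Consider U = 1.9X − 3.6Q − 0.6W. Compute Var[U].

Var[U] = a²·Var[X] + b²·Var[Q] + c²·Var[W] + 2ab·covariance of X and Q + 2ac·covariance of X and W + 2bc·covariance of Q and W, with a = 1.9, b = -3.6, c = -0.6.
= 50.179 + 190.512 + 19.8 + (-13.68) + (-27.36) + (-90.72)
= 128.731.

Var[U] = 128.731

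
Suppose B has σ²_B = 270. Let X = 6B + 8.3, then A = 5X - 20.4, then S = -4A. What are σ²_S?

σ²_X = 6²·270 = 9720.
σ²_A = 5²·9720 = 243000.
σ²_S = (-4)²·243000 = 3888000.

σ²_S = 3888000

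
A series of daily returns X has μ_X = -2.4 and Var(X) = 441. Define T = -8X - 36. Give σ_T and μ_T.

σ_T = 168, μ_T = -16.8

T = -8X - 36 is linear with a = -8, b = -36.
σ_X = √441 = 21.
σ_T = |a|·σ_X = |-8|·21 = 168.
μ_T = a·μ_X + b = (-8)·(-2.4) + (-36) = -16.8.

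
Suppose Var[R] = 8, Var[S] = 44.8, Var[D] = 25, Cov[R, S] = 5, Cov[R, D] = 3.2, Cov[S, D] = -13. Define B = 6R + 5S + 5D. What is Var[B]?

Var[B] = a²·Var[R] + b²·Var[S] + c²·Var[D] + 2ab·Cov[R, S] + 2ac·Cov[R, D] + 2bc·Cov[S, D], with a = 6, b = 5, c = 5.
= 288 + 1120 + 625 + 300 + 192 + (-650)
= 1875.

Var[B] = 1875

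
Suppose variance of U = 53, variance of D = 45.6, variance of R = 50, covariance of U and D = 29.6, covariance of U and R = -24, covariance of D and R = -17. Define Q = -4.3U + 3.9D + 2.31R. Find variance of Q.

variance of Q = 1118.045

variance of Q = a²·variance of U + b²·variance of D + c²·variance of R + 2ab·covariance of U and D + 2ac·covariance of U and R + 2bc·covariance of D and R, with a = -4.3, b = 3.9, c = 2.31.
= 979.97 + 693.576 + 266.805 + (-992.784) + 476.784 + (-306.306)
= 1118.045.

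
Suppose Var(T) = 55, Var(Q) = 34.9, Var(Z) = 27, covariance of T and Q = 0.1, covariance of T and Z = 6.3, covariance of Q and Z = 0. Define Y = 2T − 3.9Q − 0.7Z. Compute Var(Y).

Var(Y) = a²·Var(T) + b²·Var(Q) + c²·Var(Z) + 2ab·covariance of T and Q + 2ac·covariance of T and Z + 2bc·covariance of Q and Z, with a = 2, b = -3.9, c = -0.7.
= 220 + 530.829 + 13.23 + (-1.56) + (-17.64) + 0
= 744.859.

Var(Y) = 744.859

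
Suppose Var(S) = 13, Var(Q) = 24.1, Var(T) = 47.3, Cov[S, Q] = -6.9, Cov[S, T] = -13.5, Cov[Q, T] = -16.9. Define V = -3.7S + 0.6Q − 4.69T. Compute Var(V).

Var(V) = a²·Var(S) + b²·Var(Q) + c²·Var(T) + 2ab·Cov[S, Q] + 2ac·Cov[S, T] + 2bc·Cov[Q, T], with a = -3.7, b = 0.6, c = -4.69.
= 177.97 + 8.676 + 1040.41553 + 30.636 + (-468.531) + 95.1132
= 884.27973.

Var(V) = 884.27973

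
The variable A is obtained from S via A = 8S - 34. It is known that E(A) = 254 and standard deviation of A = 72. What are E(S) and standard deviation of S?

From A = 8S - 34: E(A) = a·E(S) + b, so E(S) = (E(A) − b)/a = (254 − (-34))/8 = 36.
standard deviation of A = |a|·standard deviation of S, so standard deviation of S = 72/|8| = 9.

E(S) = 36, standard deviation of S = 9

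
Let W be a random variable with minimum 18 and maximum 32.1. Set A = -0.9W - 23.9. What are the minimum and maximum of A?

a = -0.9 < 0, so order reverses: min(A) = a·max(W)+b = (-0.9)·32.1 + (-23.9) = -52.79; max(A) = a·min(W)+b = (-0.9)·18 + (-23.9) = -40.1.

min(A) = -52.79, max(A) = -40.1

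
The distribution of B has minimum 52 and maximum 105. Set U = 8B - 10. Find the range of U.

Range(U) = 424

Range of B = 105 − 52 = 53.
Range(U) = |a|·Range(B) = |8|·53 = 424.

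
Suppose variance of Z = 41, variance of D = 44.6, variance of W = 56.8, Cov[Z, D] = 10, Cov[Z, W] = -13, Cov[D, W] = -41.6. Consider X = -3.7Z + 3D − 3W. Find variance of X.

variance of X = 1712.09

variance of X = a²·variance of Z + b²·variance of D + c²·variance of W + 2ab·Cov[Z, D] + 2ac·Cov[Z, W] + 2bc·Cov[D, W], with a = -3.7, b = 3, c = -3.
= 561.29 + 401.4 + 511.2 + (-222) + (-288.6) + 748.8
= 1712.09.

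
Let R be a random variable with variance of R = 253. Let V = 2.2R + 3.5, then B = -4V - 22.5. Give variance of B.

variance of V = 2.2²·253 = 1224.52.
variance of B = (-4)²·1224.52 = 19592.32.

variance of B = 19592.32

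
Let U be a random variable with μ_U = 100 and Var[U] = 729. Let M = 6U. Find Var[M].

Var[M] = 26244

M = 6U is linear with a = 6, b = 0.
Var[M] = a²·Var[U] = 6²·729 = 26244.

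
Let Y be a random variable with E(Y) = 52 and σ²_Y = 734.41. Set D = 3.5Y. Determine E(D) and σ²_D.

D = 3.5Y is linear with a = 3.5, b = 0.
E(D) = a·E(Y) + b = 3.5·52 = 182.
σ²_D = a²·σ²_Y = 3.5²·734.41 = 8996.5225.

E(D) = 182, σ²_D = 8996.5225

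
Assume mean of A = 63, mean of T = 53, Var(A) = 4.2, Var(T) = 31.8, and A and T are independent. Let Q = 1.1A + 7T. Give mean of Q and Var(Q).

mean of Q = 440.3, Var(Q) = 1563.282

mean of Q = 1.1·mean of A + 7·mean of T = 1.1·63 + 7·53 = 440.3.
Var(Q) = a²·Var(A) + b²·Var(T) + 2ab·Cov[A, T] with a = 1.1, b = 7.
Independence gives Cov[A, T] = 0.
= 1.1²·4.2 + 7²·31.8 + 2·1.1·7·0
= 5.082 + 1558.2 + 0 = 1563.282.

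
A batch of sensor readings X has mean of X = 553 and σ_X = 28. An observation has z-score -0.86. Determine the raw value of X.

X = 528.92

X = mean of X + z·σ_X = 553 + (-0.86)·28 = 528.92.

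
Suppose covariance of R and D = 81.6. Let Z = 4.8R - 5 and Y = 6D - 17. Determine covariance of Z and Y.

covariance of Z and Y = 2350.08

covariance of Z and Y = a·c·covariance of R and D = 4.8·6·81.6 = 2350.08. Additive constants drop out.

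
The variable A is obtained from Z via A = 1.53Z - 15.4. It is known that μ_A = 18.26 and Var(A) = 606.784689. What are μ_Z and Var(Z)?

μ_Z = 22, Var(Z) = 259.21

From A = 1.53Z - 15.4: μ_A = a·μ_Z + b, so μ_Z = (μ_A − b)/a = (18.26 − (-15.4))/1.53 = 22.
Var(A) = a²·Var(Z), so Var(Z) = 606.784689/1.53² = 259.21.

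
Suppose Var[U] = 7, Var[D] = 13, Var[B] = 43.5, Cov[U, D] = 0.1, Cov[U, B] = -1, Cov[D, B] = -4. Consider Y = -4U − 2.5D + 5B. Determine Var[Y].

Var[Y] = a²·Var[U] + b²·Var[D] + c²·Var[B] + 2ab·Cov[U, D] + 2ac·Cov[U, B] + 2bc·Cov[D, B], with a = -4, b = -2.5, c = 5.
= 112 + 81.25 + 1087.5 + 2 + 40 + 100
= 1422.75.

Var[Y] = 1422.75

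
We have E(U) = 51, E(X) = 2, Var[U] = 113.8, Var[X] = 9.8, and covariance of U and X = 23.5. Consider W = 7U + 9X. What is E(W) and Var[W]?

E(W) = 375, Var[W] = 9331

E(W) = 7·E(U) + 9·E(X) = 7·51 + 9·2 = 375.
Var[W] = a²·Var[U] + b²·Var[X] + 2ab·covariance of U and X with a = 7, b = 9.
= 7²·113.8 + 9²·9.8 + 2·7·9·23.5
= 5576.2 + 793.8 + 2961 = 9331.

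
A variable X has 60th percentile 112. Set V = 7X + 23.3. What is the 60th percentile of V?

Since a = 7 > 0 the transformation is increasing, so the 60th percentile of V = a·(P_{60} of X) + b = 7·112 + 23.3 = 807.3.

60th percentile of V = 807.3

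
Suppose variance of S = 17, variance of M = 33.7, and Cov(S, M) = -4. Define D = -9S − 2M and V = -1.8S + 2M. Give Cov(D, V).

By bilinearity, Cov(D, V) = ac·variance of S + bd·variance of M + (ad+bc)·Cov(S, M), with a=-9, b=-2, c=-1.8, d=2.
ac·variance of S = (-9)·(-1.8)·17 = 275.4
bd·variance of M = (-2)·2·33.7 = -134.8
(ad+bc)·Cov(S, M) = (-14.4)·(-4) = 57.6
Cov(D, V) = 275.4 + (-134.8) + 57.6 = 198.2.

Cov(D, V) = 198.2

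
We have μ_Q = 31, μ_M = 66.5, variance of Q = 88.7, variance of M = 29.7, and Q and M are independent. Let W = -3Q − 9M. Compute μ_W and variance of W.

μ_W = -691.5, variance of W = 3204

μ_W = (-3)·μ_Q + (-9)·μ_M = (-3)·31 + (-9)·66.5 = -691.5.
variance of W = a²·variance of Q + b²·variance of M + 2ab·Cov[Q, M] with a = -3, b = -9.
Independence gives Cov[Q, M] = 0.
= (-3)²·88.7 + (-9)²·29.7 + 2·(-3)·(-9)·0
= 798.3 + 2405.7 + 0 = 3204.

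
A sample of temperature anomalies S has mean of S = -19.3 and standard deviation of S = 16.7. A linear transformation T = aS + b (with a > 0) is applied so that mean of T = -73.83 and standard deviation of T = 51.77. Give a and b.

a = 3.1, b = -14

standard deviation of T = a·standard deviation of S (a > 0), so a = 51.77/16.7 = 3.1.
mean of T = a·mean of S + b, so b = -73.83 − 3.1·(-19.3) = -14.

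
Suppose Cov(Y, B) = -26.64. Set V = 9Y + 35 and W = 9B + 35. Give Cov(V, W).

Cov(V, W) = -2157.84

Cov(V, W) = a·c·Cov(Y, B) = 9·9·(-26.64) = -2157.84. Additive constants drop out.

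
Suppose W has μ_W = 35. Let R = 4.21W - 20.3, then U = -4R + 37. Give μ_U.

μ_U = -471.2

μ_R = 4.21·35 + (-20.3) = 127.05.
μ_U = (-4)·127.05 + 37 = -471.2.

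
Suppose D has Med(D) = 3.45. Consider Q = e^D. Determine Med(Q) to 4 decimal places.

Med(Q) = 31.5004

e^D is monotone on this domain, so Med(Q) = exp(3.45) ≈ 31.5004.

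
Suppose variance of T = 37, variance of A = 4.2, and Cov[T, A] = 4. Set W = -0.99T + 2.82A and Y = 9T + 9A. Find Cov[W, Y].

By bilinearity, Cov[W, Y] = ac·variance of T + bd·variance of A + (ad+bc)·Cov[T, A], with a=-0.99, b=2.82, c=9, d=9.
ac·variance of T = (-0.99)·9·37 = -329.67
bd·variance of A = 2.82·9·4.2 = 106.596
(ad+bc)·Cov[T, A] = (16.47)·4 = 65.88
Cov[W, Y] = -329.67 + 106.596 + 65.88 = -157.194.

Cov[W, Y] = -157.194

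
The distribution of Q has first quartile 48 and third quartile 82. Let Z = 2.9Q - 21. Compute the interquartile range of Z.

IQR of Q = Q3 − Q1 = 82 − 48 = 34.
Under Z = aQ + b, IQR(Z) = |a|·IQR(Q) = |2.9|·34 = 98.6 (shifts cancel; spread scales by |a|).

IQR(Z) = 98.6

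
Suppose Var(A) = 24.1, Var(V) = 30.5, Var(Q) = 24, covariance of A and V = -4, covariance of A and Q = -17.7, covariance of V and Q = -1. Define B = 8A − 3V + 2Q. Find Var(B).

Var(B) = a²·Var(A) + b²·Var(V) + c²·Var(Q) + 2ab·covariance of A and V + 2ac·covariance of A and Q + 2bc·covariance of V and Q, with a = 8, b = -3, c = 2.
= 1542.4 + 274.5 + 96 + 192 + (-566.4) + 12
= 1550.5.

Var(B) = 1550.5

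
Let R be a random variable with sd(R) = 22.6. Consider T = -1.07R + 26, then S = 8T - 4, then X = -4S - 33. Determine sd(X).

sd(X) = 773.824

sd(T) = |-1.07|·22.6 = 24.182.
sd(S) = |8|·24.182 = 193.456.
sd(X) = |-4|·193.456 = 773.824.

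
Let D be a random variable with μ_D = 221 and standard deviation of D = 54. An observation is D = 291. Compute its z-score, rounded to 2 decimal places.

z = (D − μ_D) / standard deviation of D = (291 − 221) / 54 ≈ 1.30.

z = 1.30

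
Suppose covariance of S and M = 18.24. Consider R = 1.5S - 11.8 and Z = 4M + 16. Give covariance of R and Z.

covariance of R and Z = a·c·covariance of S and M = 1.5·4·18.24 = 109.44. Additive constants drop out.

covariance of R and Z = 109.44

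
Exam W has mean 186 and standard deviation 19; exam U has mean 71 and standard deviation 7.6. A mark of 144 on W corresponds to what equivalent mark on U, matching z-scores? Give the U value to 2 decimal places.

z = (144 − 186)/19 ≈ -2.2105.
U = 71 + z·7.6 = 71 + (144 − 186)·7.6/19 = 54.20.

U = 54.20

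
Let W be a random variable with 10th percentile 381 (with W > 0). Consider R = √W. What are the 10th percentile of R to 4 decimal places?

10th percentile of R = 19.5192

√W is increasing, so P_{10}(R) = g(P_{10}(W)) ≈ 19.5192.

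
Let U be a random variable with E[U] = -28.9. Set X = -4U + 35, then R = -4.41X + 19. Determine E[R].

E[R] = -645.146

E[X] = (-4)·(-28.9) + 35 = 150.6.
E[R] = (-4.41)·150.6 + 19 = -645.146.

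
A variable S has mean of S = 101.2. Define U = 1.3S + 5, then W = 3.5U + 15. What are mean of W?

mean of W = 492.96

mean of U = 1.3·101.2 + 5 = 136.56.
mean of W = 3.5·136.56 + 15 = 492.96.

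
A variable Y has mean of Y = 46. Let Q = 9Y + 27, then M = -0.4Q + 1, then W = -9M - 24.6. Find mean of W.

mean of Q = 9·46 + 27 = 441.
mean of M = (-0.4)·441 + 1 = -175.4.
mean of W = (-9)·(-175.4) + (-24.6) = 1554.

mean of W = 1554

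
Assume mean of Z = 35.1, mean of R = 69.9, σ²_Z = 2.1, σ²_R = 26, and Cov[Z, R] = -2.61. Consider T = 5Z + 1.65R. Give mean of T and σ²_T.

mean of T = 5·mean of Z + 1.65·mean of R = 5·35.1 + 1.65·69.9 = 290.835.
σ²_T = a²·σ²_Z + b²·σ²_R + 2ab·Cov[Z, R] with a = 5, b = 1.65.
= 5²·2.1 + 1.65²·26 + 2·5·1.65·(-2.61)
= 52.5 + 70.785 + (-43.065) = 80.22.

mean of T = 290.835, σ²_T = 80.22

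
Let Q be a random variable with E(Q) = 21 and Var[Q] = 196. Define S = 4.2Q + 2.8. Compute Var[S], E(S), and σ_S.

Var[S] = 3457.44, E(S) = 91, σ_S = 58.8

S = 4.2Q + 2.8 is linear with a = 4.2, b = 2.8.
Var[S] = a²·Var[Q] = 4.2²·196 = 3457.44 (the additive constant 2.8 does not affect variance).
E(S) = a·E(Q) + b = 4.2·21 + 2.8 = 91.
σ_Q = √196 = 14.
σ_S = |a|·σ_Q = |4.2|·14 = 58.8.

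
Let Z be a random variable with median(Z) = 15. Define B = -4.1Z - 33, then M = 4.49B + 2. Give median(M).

median(M) = -422.305

median(B) = (-4.1)·15 + (-33) = -94.5.
median(M) = 4.49·(-94.5) + 2 = -422.305.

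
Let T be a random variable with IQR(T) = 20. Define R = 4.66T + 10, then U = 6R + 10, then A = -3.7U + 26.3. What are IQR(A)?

IQR(A) = 2069.04

IQR(R) = |4.66|·20 = 93.2.
IQR(U) = |6|·93.2 = 559.2.
IQR(A) = |-3.7|·559.2 = 2069.04.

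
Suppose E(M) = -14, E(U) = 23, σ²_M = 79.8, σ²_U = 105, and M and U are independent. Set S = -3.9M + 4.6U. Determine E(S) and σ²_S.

E(S) = 160.4, σ²_S = 3435.558

E(S) = (-3.9)·E(M) + 4.6·E(U) = (-3.9)·(-14) + 4.6·23 = 160.4.
σ²_S = a²·σ²_M + b²·σ²_U + 2ab·Cov(M, U) with a = -3.9, b = 4.6.
Independence gives Cov(M, U) = 0.
= (-3.9)²·79.8 + 4.6²·105 + 2·(-3.9)·4.6·0
= 1213.758 + 2221.8 + 0 = 3435.558.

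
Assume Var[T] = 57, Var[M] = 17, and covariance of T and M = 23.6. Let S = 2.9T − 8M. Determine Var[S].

Var[S] = 472.33

Var[S] = a²·Var[T] + b²·Var[M] + 2ab·covariance of T and M with a = 2.9, b = -8.
= 2.9²·57 + (-8)²·17 + 2·2.9·(-8)·23.6
= 479.37 + 1088 + (-1095.04) = 472.33.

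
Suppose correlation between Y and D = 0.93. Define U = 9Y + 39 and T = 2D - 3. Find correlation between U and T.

Linear rescalings preserve correlation up to sign; here the slopes 9 and 2 have the same sign, so correlation between U and T = correlation between Y and D = 0.93.

correlation between U and T = 0.93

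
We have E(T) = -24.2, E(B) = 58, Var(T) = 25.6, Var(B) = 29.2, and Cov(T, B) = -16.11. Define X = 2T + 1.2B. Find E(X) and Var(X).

E(X) = 2·E(T) + 1.2·E(B) = 2·(-24.2) + 1.2·58 = 21.2.
Var(X) = a²·Var(T) + b²·Var(B) + 2ab·Cov(T, B) with a = 2, b = 1.2.
= 2²·25.6 + 1.2²·29.2 + 2·2·1.2·(-16.11)
= 102.4 + 42.048 + (-77.328) = 67.12.

E(X) = 21.2, Var(X) = 67.12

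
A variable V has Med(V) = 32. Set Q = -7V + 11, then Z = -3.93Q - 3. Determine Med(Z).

Med(Z) = 834.09

Med(Q) = (-7)·32 + 11 = -213.
Med(Z) = (-3.93)·(-213) + (-3) = 834.09.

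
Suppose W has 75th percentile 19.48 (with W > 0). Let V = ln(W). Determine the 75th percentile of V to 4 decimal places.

ln(W) is increasing, so P_{75}(V) = g(P_{75}(W)) ≈ 2.9694.

75th percentile of V = 2.9694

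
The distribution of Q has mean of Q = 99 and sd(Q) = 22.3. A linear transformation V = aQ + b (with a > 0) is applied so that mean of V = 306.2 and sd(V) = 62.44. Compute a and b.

a = 2.8, b = 29

sd(V) = a·sd(Q) (a > 0), so a = 62.44/22.3 = 2.8.
mean of V = a·mean of Q + b, so b = 306.2 − 2.8·99 = 29.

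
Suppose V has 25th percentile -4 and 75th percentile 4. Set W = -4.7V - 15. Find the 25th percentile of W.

Since a = -4.7 < 0 the transformation is decreasing, reversing order: the 25th percentile of W corresponds to the 75th percentile of V.
So P_{25}(W) = a·P_{75}(V) + b = (-4.7)·4 + (-15) = -33.8.

25th percentile of W = -33.8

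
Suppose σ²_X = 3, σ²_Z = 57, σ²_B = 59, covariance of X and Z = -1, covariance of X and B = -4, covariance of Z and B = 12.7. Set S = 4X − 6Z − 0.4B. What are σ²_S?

σ²_S = 2231.2

σ²_S = a²·σ²_X + b²·σ²_Z + c²·σ²_B + 2ab·covariance of X and Z + 2ac·covariance of X and B + 2bc·covariance of Z and B, with a = 4, b = -6, c = -0.4.
= 48 + 2052 + 9.44 + 48 + 12.8 + 60.96
= 2231.2.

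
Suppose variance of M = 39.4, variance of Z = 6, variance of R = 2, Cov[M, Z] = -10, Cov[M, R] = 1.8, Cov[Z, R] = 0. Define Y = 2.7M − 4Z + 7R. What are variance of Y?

variance of Y = a²·variance of M + b²·variance of Z + c²·variance of R + 2ab·Cov[M, Z] + 2ac·Cov[M, R] + 2bc·Cov[Z, R], with a = 2.7, b = -4, c = 7.
= 287.226 + 96 + 98 + 216 + 68.04 + 0
= 765.266.

variance of Y = 765.266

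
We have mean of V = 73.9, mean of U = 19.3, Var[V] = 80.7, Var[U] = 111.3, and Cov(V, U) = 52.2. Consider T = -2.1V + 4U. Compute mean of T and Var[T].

mean of T = -77.99, Var[T] = 1259.727

mean of T = (-2.1)·mean of V + 4·mean of U = (-2.1)·73.9 + 4·19.3 = -77.99.
Var[T] = a²·Var[V] + b²·Var[U] + 2ab·Cov(V, U) with a = -2.1, b = 4.
= (-2.1)²·80.7 + 4²·111.3 + 2·(-2.1)·4·52.2
= 355.887 + 1780.8 + (-876.96) = 1259.727.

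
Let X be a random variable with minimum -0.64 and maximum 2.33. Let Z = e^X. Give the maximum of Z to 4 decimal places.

e^X is increasing on this domain, so max(Z) comes from max(X) = 2.33: max(Z) = exp(2.33) ≈ 10.2779.

max(Z) = 10.2779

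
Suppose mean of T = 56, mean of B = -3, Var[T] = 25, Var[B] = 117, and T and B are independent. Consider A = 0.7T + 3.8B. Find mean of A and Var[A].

mean of A = 0.7·mean of T + 3.8·mean of B = 0.7·56 + 3.8·(-3) = 27.8.
Var[A] = a²·Var[T] + b²·Var[B] + 2ab·Cov(T, B) with a = 0.7, b = 3.8.
Independence gives Cov(T, B) = 0.
= 0.7²·25 + 3.8²·117 + 2·0.7·3.8·0
= 12.25 + 1689.48 + 0 = 1701.73.

mean of A = 27.8, Var[A] = 1701.73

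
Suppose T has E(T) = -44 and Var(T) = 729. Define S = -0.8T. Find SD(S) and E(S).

S = -0.8T is linear with a = -0.8, b = 0.
SD(T) = √729 = 27.
SD(S) = |a|·SD(T) = |-0.8|·27 = 21.6.
E(S) = a·E(T) + b = (-0.8)·(-44) = 35.2.

SD(S) = 21.6, E(S) = 35.2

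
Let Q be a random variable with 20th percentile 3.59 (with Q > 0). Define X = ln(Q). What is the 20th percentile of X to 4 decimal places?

ln(Q) is increasing, so P_{20}(X) = g(P_{20}(Q)) ≈ 1.2782.

20th percentile of X = 1.2782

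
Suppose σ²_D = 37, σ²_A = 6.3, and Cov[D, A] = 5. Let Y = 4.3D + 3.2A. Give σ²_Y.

σ²_Y = a²·σ²_D + b²·σ²_A + 2ab·Cov[D, A] with a = 4.3, b = 3.2.
= 4.3²·37 + 3.2²·6.3 + 2·4.3·3.2·5
= 684.13 + 64.512 + 137.6 = 886.242.

σ²_Y = 886.242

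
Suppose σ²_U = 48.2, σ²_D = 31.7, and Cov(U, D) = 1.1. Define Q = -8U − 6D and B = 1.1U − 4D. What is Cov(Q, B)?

Cov(Q, B) = 364.58

By bilinearity, Cov(Q, B) = ac·σ²_U + bd·σ²_D + (ad+bc)·Cov(U, D), with a=-8, b=-6, c=1.1, d=-4.
ac·σ²_U = (-8)·1.1·48.2 = -424.16
bd·σ²_D = (-6)·(-4)·31.7 = 760.8
(ad+bc)·Cov(U, D) = (25.4)·1.1 = 27.94
Cov(Q, B) = -424.16 + 760.8 + 27.94 = 364.58.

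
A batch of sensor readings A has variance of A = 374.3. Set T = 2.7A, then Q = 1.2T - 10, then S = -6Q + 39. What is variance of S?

variance of S = 141453.06048

variance of T = 2.7²·374.3 = 2728.647.
variance of Q = 1.2²·2728.647 = 3929.25168.
variance of S = (-6)²·3929.25168 = 141453.06048.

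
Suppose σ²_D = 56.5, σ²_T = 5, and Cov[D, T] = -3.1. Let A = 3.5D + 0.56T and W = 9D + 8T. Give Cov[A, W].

Cov[A, W] = 1699.726

By bilinearity, Cov[A, W] = ac·σ²_D + bd·σ²_T + (ad+bc)·Cov[D, T], with a=3.5, b=0.56, c=9, d=8.
ac·σ²_D = 3.5·9·56.5 = 1779.75
bd·σ²_T = 0.56·8·5 = 22.4
(ad+bc)·Cov[D, T] = (33.04)·(-3.1) = -102.424
Cov[A, W] = 1779.75 + 22.4 + (-102.424) = 1699.726.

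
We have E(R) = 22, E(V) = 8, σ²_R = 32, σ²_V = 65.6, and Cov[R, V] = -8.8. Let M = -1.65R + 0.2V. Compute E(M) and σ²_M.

E(M) = -34.7, σ²_M = 95.552

E(M) = (-1.65)·E(R) + 0.2·E(V) = (-1.65)·22 + 0.2·8 = -34.7.
σ²_M = a²·σ²_R + b²·σ²_V + 2ab·Cov[R, V] with a = -1.65, b = 0.2.
= (-1.65)²·32 + 0.2²·65.6 + 2·(-1.65)·0.2·(-8.8)
= 87.12 + 2.624 + 5.808 = 95.552.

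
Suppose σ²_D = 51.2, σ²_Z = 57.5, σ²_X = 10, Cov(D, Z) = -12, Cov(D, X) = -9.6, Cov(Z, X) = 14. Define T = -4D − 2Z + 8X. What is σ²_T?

σ²_T = a²·σ²_D + b²·σ²_Z + c²·σ²_X + 2ab·Cov(D, Z) + 2ac·Cov(D, X) + 2bc·Cov(Z, X), with a = -4, b = -2, c = 8.
= 819.2 + 230 + 640 + (-192) + 614.4 + (-448)
= 1663.6.

σ²_T = 1663.6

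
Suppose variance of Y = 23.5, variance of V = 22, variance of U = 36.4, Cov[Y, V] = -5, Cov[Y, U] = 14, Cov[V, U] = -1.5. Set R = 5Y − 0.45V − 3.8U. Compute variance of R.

variance of R = a²·variance of Y + b²·variance of V + c²·variance of U + 2ab·Cov[Y, V] + 2ac·Cov[Y, U] + 2bc·Cov[V, U], with a = 5, b = -0.45, c = -3.8.
= 587.5 + 4.455 + 525.616 + 22.5 + (-532) + (-5.13)
= 602.941.

variance of R = 602.941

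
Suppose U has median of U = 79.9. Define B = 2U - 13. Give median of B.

median of B = 146.8

A linear map preserves order up to sign, so median of B = a·median of U + b = 2·79.9 + (-13) = 146.8.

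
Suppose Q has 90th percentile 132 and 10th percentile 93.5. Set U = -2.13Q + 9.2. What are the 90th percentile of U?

Since a = -2.13 < 0 the transformation is decreasing, reversing order: the 90th percentile of U corresponds to the 10th percentile of Q.
So P_{90}(U) = a·P_{10}(Q) + b = (-2.13)·93.5 + 9.2 = -189.955.

90th percentile of U = -189.955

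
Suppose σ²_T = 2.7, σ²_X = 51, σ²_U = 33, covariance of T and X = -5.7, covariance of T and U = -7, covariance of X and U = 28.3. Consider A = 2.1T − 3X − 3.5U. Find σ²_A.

σ²_A = a²·σ²_T + b²·σ²_X + c²·σ²_U + 2ab·covariance of T and X + 2ac·covariance of T and U + 2bc·covariance of X and U, with a = 2.1, b = -3, c = -3.5.
= 11.907 + 459 + 404.25 + 71.82 + 102.9 + 594.3
= 1644.177.

σ²_A = 1644.177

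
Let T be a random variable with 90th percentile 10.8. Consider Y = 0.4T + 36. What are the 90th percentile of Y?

90th percentile of Y = 40.32

Since a = 0.4 > 0 the transformation is increasing, so the 90th percentile of Y = a·(P_{90} of T) + b = 0.4·10.8 + 36 = 40.32.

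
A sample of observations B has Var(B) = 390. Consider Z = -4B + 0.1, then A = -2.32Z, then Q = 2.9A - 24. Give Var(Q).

Var(Z) = (-4)²·390 = 6240.
Var(A) = (-2.32)²·6240 = 33586.176.
Var(Q) = 2.9²·33586.176 = 282459.74016.

Var(Q) = 282459.74016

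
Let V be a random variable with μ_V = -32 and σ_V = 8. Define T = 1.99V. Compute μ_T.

μ_T = -63.68

T = 1.99V is linear with a = 1.99, b = 0.
μ_T = a·μ_V + b = 1.99·(-32) = -63.68.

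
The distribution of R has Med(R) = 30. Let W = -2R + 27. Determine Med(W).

Med(W) = -33

A linear map preserves order up to sign, so Med(W) = a·Med(R) + b = (-2)·30 + 27 = -33.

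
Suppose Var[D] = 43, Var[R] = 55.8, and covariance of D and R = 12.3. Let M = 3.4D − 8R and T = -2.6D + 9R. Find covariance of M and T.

By bilinearity, covariance of M and T = ac·Var[D] + bd·Var[R] + (ad+bc)·covariance of D and R, with a=3.4, b=-8, c=-2.6, d=9.
ac·Var[D] = 3.4·(-2.6)·43 = -380.12
bd·Var[R] = (-8)·9·55.8 = -4017.6
(ad+bc)·covariance of D and R = (51.4)·12.3 = 632.22
covariance of M and T = -380.12 + (-4017.6) + 632.22 = -3765.5.

covariance of M and T = -3765.5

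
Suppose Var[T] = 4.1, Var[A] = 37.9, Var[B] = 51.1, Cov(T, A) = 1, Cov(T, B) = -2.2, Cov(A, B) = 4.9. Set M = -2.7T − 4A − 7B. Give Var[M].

Var[M] = a²·Var[T] + b²·Var[A] + c²·Var[B] + 2ab·Cov(T, A) + 2ac·Cov(T, B) + 2bc·Cov(A, B), with a = -2.7, b = -4, c = -7.
= 29.889 + 606.4 + 2503.9 + 21.6 + (-83.16) + 274.4
= 3353.029.

Var[M] = 3353.029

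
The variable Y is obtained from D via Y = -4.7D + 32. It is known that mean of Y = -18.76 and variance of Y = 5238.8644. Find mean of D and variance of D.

mean of D = 10.8, variance of D = 237.16

From Y = -4.7D + 32: mean of Y = a·mean of D + b, so mean of D = (mean of Y − b)/a = (-18.76 − 32)/(-4.7) = 10.8.
variance of Y = a²·variance of D, so variance of D = 5238.8644/(-4.7)² = 237.16.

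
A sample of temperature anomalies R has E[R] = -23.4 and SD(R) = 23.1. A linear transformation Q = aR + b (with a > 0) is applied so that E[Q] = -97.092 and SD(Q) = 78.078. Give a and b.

a = 3.38, b = -18

SD(Q) = a·SD(R) (a > 0), so a = 78.078/23.1 = 3.38.
E[Q] = a·E[R] + b, so b = -97.092 − 3.38·(-23.4) = -18.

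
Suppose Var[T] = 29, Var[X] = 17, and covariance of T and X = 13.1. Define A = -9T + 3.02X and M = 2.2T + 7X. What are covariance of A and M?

By bilinearity, covariance of A and M = ac·Var[T] + bd·Var[X] + (ad+bc)·covariance of T and X, with a=-9, b=3.02, c=2.2, d=7.
ac·Var[T] = (-9)·2.2·29 = -574.2
bd·Var[X] = 3.02·7·17 = 359.38
(ad+bc)·covariance of T and X = (-56.356)·13.1 = -738.2636
covariance of A and M = -574.2 + 359.38 + (-738.2636) = -953.0836.

covariance of A and M = -953.0836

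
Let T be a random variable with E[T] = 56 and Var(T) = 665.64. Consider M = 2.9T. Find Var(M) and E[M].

Var(M) = 5598.0324, E[M] = 162.4

M = 2.9T is linear with a = 2.9, b = 0.
Var(M) = a²·Var(T) = 2.9²·665.64 = 5598.0324.
E[M] = a·E[T] + b = 2.9·56 = 162.4.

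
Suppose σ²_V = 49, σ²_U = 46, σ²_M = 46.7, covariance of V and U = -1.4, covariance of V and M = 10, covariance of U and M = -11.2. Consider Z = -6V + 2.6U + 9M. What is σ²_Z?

σ²_Z = a²·σ²_V + b²·σ²_U + c²·σ²_M + 2ab·covariance of V and U + 2ac·covariance of V and M + 2bc·covariance of U and M, with a = -6, b = 2.6, c = 9.
= 1764 + 310.96 + 3782.7 + 43.68 + (-1080) + (-524.16)
= 4297.18.

σ²_Z = 4297.18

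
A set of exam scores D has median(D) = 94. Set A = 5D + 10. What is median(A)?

A linear map preserves order up to sign, so median(A) = a·median(D) + b = 5·94 + 10 = 480.

median(A) = 480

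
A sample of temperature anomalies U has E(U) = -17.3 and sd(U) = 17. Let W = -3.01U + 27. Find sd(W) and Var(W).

W = -3.01U + 27 is linear with a = -3.01, b = 27.
sd(W) = |a|·sd(U) = |-3.01|·17 = 51.17.
Var(U) = 17² = 289.
Var(W) = a²·Var(U) = (-3.01)²·289 = 2618.3689 (the additive constant 27 does not affect variance).

sd(W) = 51.17, Var(W) = 2618.3689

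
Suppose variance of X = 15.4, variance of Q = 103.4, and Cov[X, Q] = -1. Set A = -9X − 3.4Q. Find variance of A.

variance of A = 2381.504

variance of A = a²·variance of X + b²·variance of Q + 2ab·Cov[X, Q] with a = -9, b = -3.4.
= (-9)²·15.4 + (-3.4)²·103.4 + 2·(-9)·(-3.4)·(-1)
= 1247.4 + 1195.304 + (-61.2) = 2381.504.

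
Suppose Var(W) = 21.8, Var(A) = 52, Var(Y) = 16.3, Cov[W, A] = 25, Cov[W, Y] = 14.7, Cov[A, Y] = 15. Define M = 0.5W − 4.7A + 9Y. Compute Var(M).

Var(M) = 1220.23

Var(M) = a²·Var(W) + b²·Var(A) + c²·Var(Y) + 2ab·Cov[W, A] + 2ac·Cov[W, Y] + 2bc·Cov[A, Y], with a = 0.5, b = -4.7, c = 9.
= 5.45 + 1148.68 + 1320.3 + (-117.5) + 132.3 + (-1269)
= 1220.23.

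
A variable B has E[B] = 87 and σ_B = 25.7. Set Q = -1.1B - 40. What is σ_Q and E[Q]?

Q = -1.1B - 40 is linear with a = -1.1, b = -40.
σ_Q = |a|·σ_B = |-1.1|·25.7 = 28.27.
E[Q] = a·E[B] + b = (-1.1)·87 + (-40) = -135.7.

σ_Q = 28.27, E[Q] = -135.7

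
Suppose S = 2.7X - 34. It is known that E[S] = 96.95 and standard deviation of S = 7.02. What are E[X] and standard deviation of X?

From S = 2.7X - 34: E[S] = a·E[X] + b, so E[X] = (E[S] − b)/a = (96.95 − (-34))/2.7 = 48.5.
standard deviation of S = |a|·standard deviation of X, so standard deviation of X = 7.02/|2.7| = 2.6.

E[X] = 48.5, standard deviation of X = 2.6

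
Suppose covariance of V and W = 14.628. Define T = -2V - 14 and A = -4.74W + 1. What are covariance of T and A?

covariance of T and A = 138.67344

covariance of T and A = a·c·covariance of V and W = (-2)·(-4.74)·14.628 = 138.67344. Additive constants drop out.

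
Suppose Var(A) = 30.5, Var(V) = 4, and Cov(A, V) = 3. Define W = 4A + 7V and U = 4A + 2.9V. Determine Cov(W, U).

Cov(W, U) = 688

By bilinearity, Cov(W, U) = ac·Var(A) + bd·Var(V) + (ad+bc)·Cov(A, V), with a=4, b=7, c=4, d=2.9.
ac·Var(A) = 4·4·30.5 = 488
bd·Var(V) = 7·2.9·4 = 81.2
(ad+bc)·Cov(A, V) = (39.6)·3 = 118.8
Cov(W, U) = 488 + 81.2 + 118.8 = 688.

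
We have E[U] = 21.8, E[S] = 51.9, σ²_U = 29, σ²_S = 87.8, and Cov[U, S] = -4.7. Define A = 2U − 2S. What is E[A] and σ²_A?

E[A] = 2·E[U] + (-2)·E[S] = 2·21.8 + (-2)·51.9 = -60.2.
σ²_A = a²·σ²_U + b²·σ²_S + 2ab·Cov[U, S] with a = 2, b = -2.
= 2²·29 + (-2)²·87.8 + 2·2·(-2)·(-4.7)
= 116 + 351.2 + 37.6 = 504.8.

E[A] = -60.2, σ²_A = 504.8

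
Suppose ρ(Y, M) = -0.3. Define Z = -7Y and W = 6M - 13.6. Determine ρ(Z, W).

Linear rescalings preserve |correlation|; the slopes -7 and 6 have opposite signs, so the correlation flips sign: ρ(Z, W) = −ρ(Y, M) = 0.3.

ρ(Z, W) = 0.3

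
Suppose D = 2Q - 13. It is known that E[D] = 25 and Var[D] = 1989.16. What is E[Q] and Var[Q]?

E[Q] = 19, Var[Q] = 497.29

From D = 2Q - 13: E[D] = a·E[Q] + b, so E[Q] = (E[D] − b)/a = (25 − (-13))/2 = 19.
Var[D] = a²·Var[Q], so Var[Q] = 1989.16/2² = 497.29.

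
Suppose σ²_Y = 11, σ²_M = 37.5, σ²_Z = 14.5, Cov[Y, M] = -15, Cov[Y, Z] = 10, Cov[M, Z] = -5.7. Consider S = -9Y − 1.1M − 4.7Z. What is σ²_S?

σ²_S = 1746.742

σ²_S = a²·σ²_Y + b²·σ²_M + c²·σ²_Z + 2ab·Cov[Y, M] + 2ac·Cov[Y, Z] + 2bc·Cov[M, Z], with a = -9, b = -1.1, c = -4.7.
= 891 + 45.375 + 320.305 + (-297) + 846 + (-58.938)
= 1746.742.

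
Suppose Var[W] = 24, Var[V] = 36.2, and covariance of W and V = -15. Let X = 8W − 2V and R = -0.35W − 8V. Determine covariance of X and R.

By bilinearity, covariance of X and R = ac·Var[W] + bd·Var[V] + (ad+bc)·covariance of W and V, with a=8, b=-2, c=-0.35, d=-8.
ac·Var[W] = 8·(-0.35)·24 = -67.2
bd·Var[V] = (-2)·(-8)·36.2 = 579.2
(ad+bc)·covariance of W and V = (-63.3)·(-15) = 949.5
covariance of X and R = -67.2 + 579.2 + 949.5 = 1461.5.

covariance of X and R = 1461.5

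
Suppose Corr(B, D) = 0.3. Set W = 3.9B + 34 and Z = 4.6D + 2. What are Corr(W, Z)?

Linear rescalings preserve correlation up to sign; here the slopes 3.9 and 4.6 have the same sign, so Corr(W, Z) = Corr(B, D) = 0.3.

Corr(W, Z) = 0.3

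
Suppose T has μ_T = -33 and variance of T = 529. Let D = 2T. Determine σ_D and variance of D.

D = 2T is linear with a = 2, b = 0.
σ_T = √529 = 23.
σ_D = |a|·σ_T = |2|·23 = 46.
variance of D = a²·variance of T = 2²·529 = 2116.

σ_D = 46, variance of D = 2116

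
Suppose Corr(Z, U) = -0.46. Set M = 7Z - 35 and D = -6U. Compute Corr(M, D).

Corr(M, D) = 0.46

Linear rescalings preserve |correlation|; the slopes 7 and -6 have opposite signs, so the correlation flips sign: Corr(M, D) = −Corr(Z, U) = 0.46.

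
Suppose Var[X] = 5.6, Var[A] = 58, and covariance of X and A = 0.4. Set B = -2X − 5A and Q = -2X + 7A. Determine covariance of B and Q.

covariance of B and Q = -2009.2

By bilinearity, covariance of B and Q = ac·Var[X] + bd·Var[A] + (ad+bc)·covariance of X and A, with a=-2, b=-5, c=-2, d=7.
ac·Var[X] = (-2)·(-2)·5.6 = 22.4
bd·Var[A] = (-5)·7·58 = -2030
(ad+bc)·covariance of X and A = (-4)·0.4 = -1.6
covariance of B and Q = 22.4 + (-2030) + (-1.6) = -2009.2.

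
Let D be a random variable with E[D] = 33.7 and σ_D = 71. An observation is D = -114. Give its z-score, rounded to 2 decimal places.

z = (D − E[D]) / σ_D = (-114 − 33.7) / 71 ≈ -2.08.

z = -2.08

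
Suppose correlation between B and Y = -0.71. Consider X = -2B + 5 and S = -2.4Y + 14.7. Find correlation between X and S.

Linear rescalings preserve correlation up to sign; here the slopes -2 and -2.4 have the same sign, so correlation between X and S = correlation between B and Y = -0.71.

correlation between X and S = -0.71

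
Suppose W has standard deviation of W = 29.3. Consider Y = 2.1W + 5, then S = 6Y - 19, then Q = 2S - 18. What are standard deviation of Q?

standard deviation of Y = |2.1|·29.3 = 61.53.
standard deviation of S = |6|·61.53 = 369.18.
standard deviation of Q = |2|·369.18 = 738.36.

standard deviation of Q = 738.36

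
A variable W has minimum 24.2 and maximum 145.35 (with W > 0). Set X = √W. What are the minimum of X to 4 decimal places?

√W is increasing on this domain, so min(X) comes from min(W) = 24.2: min(X) = √(24.2) ≈ 4.9193.

min(X) = 4.9193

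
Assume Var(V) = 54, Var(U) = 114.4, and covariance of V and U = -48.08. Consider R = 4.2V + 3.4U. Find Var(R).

Var(R) = 901.8592

Var(R) = a²·Var(V) + b²·Var(U) + 2ab·covariance of V and U with a = 4.2, b = 3.4.
= 4.2²·54 + 3.4²·114.4 + 2·4.2·3.4·(-48.08)
= 952.56 + 1322.464 + (-1373.1648) = 901.8592.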